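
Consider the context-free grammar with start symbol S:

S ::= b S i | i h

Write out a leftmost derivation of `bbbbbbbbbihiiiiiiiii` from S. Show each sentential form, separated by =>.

S=>bSi=>bbSii=>bbbSiii=>bbbbSiiii=>bbbbbSiiiii=>bbbbbbSiiiiii=>bbbbbbbSiiiiiii=>bbbbbbbbSiiiiiiii=>bbbbbbbbbSiiiiiiiii=>bbbbbbbbbihiiiiiiiii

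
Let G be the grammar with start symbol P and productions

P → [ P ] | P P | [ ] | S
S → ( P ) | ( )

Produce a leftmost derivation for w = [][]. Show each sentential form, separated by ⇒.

P⇒PP⇒[]P⇒[][]

P ⇒ PP   [P → P P]
PP ⇒ []P   [P → [ ]]
[]P ⇒ [][]   [P → [ ]]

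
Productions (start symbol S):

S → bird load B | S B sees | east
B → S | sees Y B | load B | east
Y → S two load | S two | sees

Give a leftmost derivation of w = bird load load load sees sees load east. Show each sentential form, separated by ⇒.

S ⇒ bird load B   [S → bird load B]
bird load B ⇒ bird load load B   [B → load B]
bird load load B ⇒ bird load load load B   [B → load B]
bird load load load B ⇒ bird load load load sees Y B   [B → sees Y B]
bird load load load sees Y B ⇒ bird load load load sees sees B   [Y → sees]
bird load load load sees sees B ⇒ bird load load load sees sees load B   [B → load B]
bird load load load sees sees load B ⇒ bird load load load sees sees load east   [B → east]

S ⇒ bird load B ⇒ bird load load B ⇒ bird load load load B ⇒ bird load load load sees Y B ⇒ bird load load load sees sees B ⇒ bird load load load sees sees load B ⇒ bird load load load sees sees load east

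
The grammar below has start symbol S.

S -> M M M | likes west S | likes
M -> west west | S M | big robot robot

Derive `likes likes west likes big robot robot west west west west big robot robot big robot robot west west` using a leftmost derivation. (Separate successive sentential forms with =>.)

S => M M M => S M M M => likes M M M => likes S M M M => likes likes west S M M M => likes likes west M M M M M M => likes likes west S M M M M M M => likes likes west likes M M M M M M => likes likes west likes big robot robot M M M M M => likes likes west likes big robot robot west west M M M M => likes likes west likes big robot robot west west west west M M M => likes likes west likes big robot robot west west west west big robot robot M M => likes likes west likes big robot robot west west west west big robot robot big robot robot M => likes likes west likes big robot robot west west west west big robot robot big robot robot west west

S => M M M   [S -> M M M]
M M M => S M M M   [M -> S M]
S M M M => likes M M M   [S -> likes]
likes M M M => likes S M M M   [M -> S M]
likes S M M M => likes likes west S M M M   [S -> likes west S]
likes likes west S M M M => likes likes west M M M M M M   [S -> M M M]
likes likes west M M M M M M => likes likes west S M M M M M M   [M -> S M]
likes likes west S M M M M M M => likes likes west likes M M M M M M   [S -> likes]
likes likes west likes M M M M M M => likes likes west likes big robot robot M M M M M   [M -> big robot robot]
likes likes west likes big robot robot M M M M M => likes likes west likes big robot robot west west M M M M   [M -> west west]
likes likes west likes big robot robot west west M M M M => likes likes west likes big robot robot west west west west M M M   [M -> west west]
likes likes west likes big robot robot west west west west M M M => likes likes west likes big robot robot west west west west big robot robot M M   [M -> big robot robot]
likes likes west likes big robot robot west west west west big robot robot M M => likes likes west likes big robot robot west west west west big robot robot big robot robot M   [M -> big robot robot]
likes likes west likes big robot robot west west west west big robot robot big robot robot M => likes likes west likes big robot robot west west west west big robot robot big robot robot west west   [M -> west west]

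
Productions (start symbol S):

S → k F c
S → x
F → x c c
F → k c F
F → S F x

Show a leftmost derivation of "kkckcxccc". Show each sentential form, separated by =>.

S => kFc   [S → k F c]
kFc => kkcFc   [F → k c F]
kkcFc => kkckcFc   [F → k c F]
kkckcFc => kkckcxccc   [F → x c c]

S => kFc => kkcFc => kkckcFc => kkckcxccc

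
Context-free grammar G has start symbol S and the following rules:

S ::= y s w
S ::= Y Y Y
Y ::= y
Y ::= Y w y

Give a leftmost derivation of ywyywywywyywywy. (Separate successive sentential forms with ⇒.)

S ⇒ YYY ⇒ YwyYY ⇒ ywyYY ⇒ ywyYwyY ⇒ ywyYwywyY ⇒ ywyYwywywyY ⇒ ywyywywywyY ⇒ ywyywywywyYwy ⇒ ywyywywywyYwywy ⇒ ywyywywywyywywy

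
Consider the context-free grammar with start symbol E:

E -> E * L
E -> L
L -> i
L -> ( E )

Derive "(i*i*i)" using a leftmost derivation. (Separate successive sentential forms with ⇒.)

E ⇒ L ⇒ (E) ⇒ (E*L) ⇒ (E*L*L) ⇒ (L*L*L) ⇒ (i*L*L) ⇒ (i*i*L) ⇒ (i*i*i)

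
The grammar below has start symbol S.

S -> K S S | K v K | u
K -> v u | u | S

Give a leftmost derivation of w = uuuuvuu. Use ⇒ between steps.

S ⇒ KSS ⇒ uSS ⇒ uKvKS ⇒ uSvKS ⇒ uKSSvKS ⇒ uuSSvKS ⇒ uuuSvKS ⇒ uuuuvKS ⇒ uuuuvuS ⇒ uuuuvuu

S ⇒ KSS   [S -> K S S]
KSS ⇒ uSS   [K -> u]
uSS ⇒ uKvKS   [S -> K v K]
uKvKS ⇒ uSvKS   [K -> S]
uSvKS ⇒ uKSSvKS   [S -> K S S]
uKSSvKS ⇒ uuSSvKS   [K -> u]
uuSSvKS ⇒ uuuSvKS   [S -> u]
uuuSvKS ⇒ uuuuvKS   [S -> u]
uuuuvKS ⇒ uuuuvuS   [K -> u]
uuuuvuS ⇒ uuuuvuu   [S -> u]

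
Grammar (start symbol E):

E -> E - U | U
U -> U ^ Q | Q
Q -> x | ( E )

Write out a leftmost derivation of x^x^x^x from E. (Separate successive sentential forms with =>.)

E => U => U^Q => U^Q^Q => U^Q^Q^Q => Q^Q^Q^Q => x^Q^Q^Q => x^x^Q^Q => x^x^x^Q => x^x^x^x

E => U   [E -> U]
U => U^Q   [U -> U ^ Q]
U^Q => U^Q^Q   [U -> U ^ Q]
U^Q^Q => U^Q^Q^Q   [U -> U ^ Q]
U^Q^Q^Q => Q^Q^Q^Q   [U -> Q]
Q^Q^Q^Q => x^Q^Q^Q   [Q -> x]
x^Q^Q^Q => x^x^Q^Q   [Q -> x]
x^x^Q^Q => x^x^x^Q   [Q -> x]
x^x^x^Q => x^x^x^x   [Q -> x]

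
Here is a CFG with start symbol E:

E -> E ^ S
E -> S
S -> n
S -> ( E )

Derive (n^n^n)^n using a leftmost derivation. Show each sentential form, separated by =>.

E => E^S   [E -> E ^ S]
E^S => S^S   [E -> S]
S^S => (E)^S   [S -> ( E )]
(E)^S => (E^S)^S   [E -> E ^ S]
(E^S)^S => (E^S^S)^S   [E -> E ^ S]
(E^S^S)^S => (S^S^S)^S   [E -> S]
(S^S^S)^S => (n^S^S)^S   [S -> n]
(n^S^S)^S => (n^n^S)^S   [S -> n]
(n^n^S)^S => (n^n^n)^S   [S -> n]
(n^n^n)^S => (n^n^n)^n   [S -> n]

E => E^S => S^S => (E)^S => (E^S)^S => (E^S^S)^S => (S^S^S)^S => (n^S^S)^S => (n^n^S)^S => (n^n^n)^S => (n^n^n)^n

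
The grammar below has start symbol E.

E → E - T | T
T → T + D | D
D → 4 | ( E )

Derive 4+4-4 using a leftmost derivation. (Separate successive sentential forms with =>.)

E => E-T => T-T => T+D-T => D+D-T => 4+D-T => 4+4-T => 4+4-D => 4+4-4

E => E-T   [E → E - T]
E-T => T-T   [E → T]
T-T => T+D-T   [T → T + D]
T+D-T => D+D-T   [T → D]
D+D-T => 4+D-T   [D → 4]
4+D-T => 4+4-T   [D → 4]
4+4-T => 4+4-D   [T → D]
4+4-D => 4+4-4   [D → 4]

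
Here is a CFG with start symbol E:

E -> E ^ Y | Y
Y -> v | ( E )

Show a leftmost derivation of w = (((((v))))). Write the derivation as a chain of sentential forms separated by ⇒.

E ⇒ Y ⇒ (E) ⇒ (Y) ⇒ ((E)) ⇒ ((Y)) ⇒ (((E))) ⇒ (((Y))) ⇒ ((((E)))) ⇒ ((((Y)))) ⇒ (((((E))))) ⇒ (((((Y))))) ⇒ (((((v)))))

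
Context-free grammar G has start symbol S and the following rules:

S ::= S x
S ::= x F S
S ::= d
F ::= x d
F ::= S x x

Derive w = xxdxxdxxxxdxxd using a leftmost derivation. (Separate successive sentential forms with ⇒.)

S⇒xFS⇒xxdS⇒xxdxFS⇒xxdxSxxS⇒xxdxxFSxxS⇒xxdxxSxxSxxS⇒xxdxxSxxxSxxS⇒xxdxxSxxxxSxxS⇒xxdxxdxxxxSxxS⇒xxdxxdxxxxdxxS⇒xxdxxdxxxxdxxd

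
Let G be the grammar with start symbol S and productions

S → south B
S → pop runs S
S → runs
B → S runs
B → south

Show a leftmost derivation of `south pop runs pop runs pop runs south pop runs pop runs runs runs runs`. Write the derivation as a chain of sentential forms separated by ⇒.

S ⇒ south B   [S → south B]
south B ⇒ south S runs   [B → S runs]
south S runs ⇒ south pop runs S runs   [S → pop runs S]
south pop runs S runs ⇒ south pop runs pop runs S runs   [S → pop runs S]
south pop runs pop runs S runs ⇒ south pop runs pop runs pop runs S runs   [S → pop runs S]
south pop runs pop runs pop runs S runs ⇒ south pop runs pop runs pop runs south B runs   [S → south B]
south pop runs pop runs pop runs south B runs ⇒ south pop runs pop runs pop runs south S runs runs   [B → S runs]
south pop runs pop runs pop runs south S runs runs ⇒ south pop runs pop runs pop runs south pop runs S runs runs   [S → pop runs S]
south pop runs pop runs pop runs south pop runs S runs runs ⇒ south pop runs pop runs pop runs south pop runs pop runs S runs runs   [S → pop runs S]
south pop runs pop runs pop runs south pop runs pop runs S runs runs ⇒ south pop runs pop runs pop runs south pop runs pop runs runs runs runs   [S → runs]

S ⇒ south B ⇒ south S runs ⇒ south pop runs S runs ⇒ south pop runs pop runs S runs ⇒ south pop runs pop runs pop runs S runs ⇒ south pop runs pop runs pop runs south B runs ⇒ south pop runs pop runs pop runs south S runs runs ⇒ south pop runs pop runs pop runs south pop runs S runs runs ⇒ south pop runs pop runs pop runs south pop runs pop runs S runs runs ⇒ south pop runs pop runs pop runs south pop runs pop runs runs runs runs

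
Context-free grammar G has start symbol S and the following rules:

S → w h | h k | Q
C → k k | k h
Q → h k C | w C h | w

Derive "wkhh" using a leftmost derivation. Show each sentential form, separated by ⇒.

S⇒Q⇒wCh⇒wkhh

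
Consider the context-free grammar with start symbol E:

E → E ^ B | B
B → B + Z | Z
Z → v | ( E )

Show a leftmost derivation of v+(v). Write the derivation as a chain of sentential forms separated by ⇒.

E ⇒ B   [E → B]
B ⇒ B+Z   [B → B + Z]
B+Z ⇒ Z+Z   [B → Z]
Z+Z ⇒ v+Z   [Z → v]
v+Z ⇒ v+(E)   [Z → ( E )]
v+(E) ⇒ v+(B)   [E → B]
v+(B) ⇒ v+(Z)   [B → Z]
v+(Z) ⇒ v+(v)   [Z → v]

E ⇒ B ⇒ B+Z ⇒ Z+Z ⇒ v+Z ⇒ v+(E) ⇒ v+(B) ⇒ v+(Z) ⇒ v+(v)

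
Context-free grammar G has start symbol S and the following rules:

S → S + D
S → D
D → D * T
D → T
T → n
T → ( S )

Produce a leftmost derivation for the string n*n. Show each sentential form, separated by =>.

S => D => D*T => T*T => n*T => n*n

S => D   [S → D]
D => D*T   [D → D * T]
D*T => T*T   [D → T]
T*T => n*T   [T → n]
n*T => n*n   [T → n]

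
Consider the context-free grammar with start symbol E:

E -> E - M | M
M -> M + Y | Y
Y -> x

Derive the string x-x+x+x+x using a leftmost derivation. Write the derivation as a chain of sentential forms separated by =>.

E => E-M => M-M => Y-M => x-M => x-M+Y => x-M+Y+Y => x-M+Y+Y+Y => x-Y+Y+Y+Y => x-x+Y+Y+Y => x-x+x+Y+Y => x-x+x+x+Y => x-x+x+x+x

E => E-M   [E -> E - M]
E-M => M-M   [E -> M]
M-M => Y-M   [M -> Y]
Y-M => x-M   [Y -> x]
x-M => x-M+Y   [M -> M + Y]
x-M+Y => x-M+Y+Y   [M -> M + Y]
x-M+Y+Y => x-M+Y+Y+Y   [M -> M + Y]
x-M+Y+Y+Y => x-Y+Y+Y+Y   [M -> Y]
x-Y+Y+Y+Y => x-x+Y+Y+Y   [Y -> x]
x-x+Y+Y+Y => x-x+x+Y+Y   [Y -> x]
x-x+x+Y+Y => x-x+x+x+Y   [Y -> x]
x-x+x+x+Y => x-x+x+x+x   [Y -> x]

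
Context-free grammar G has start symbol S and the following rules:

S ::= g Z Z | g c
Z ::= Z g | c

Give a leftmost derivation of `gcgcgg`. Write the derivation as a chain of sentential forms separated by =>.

S => gZZ   [S ::= g Z Z]
gZZ => gZgZ   [Z ::= Z g]
gZgZ => gcgZ   [Z ::= c]
gcgZ => gcgZg   [Z ::= Z g]
gcgZg => gcgZgg   [Z ::= Z g]
gcgZgg => gcgcgg   [Z ::= c]

S => gZZ => gZgZ => gcgZ => gcgZg => gcgZgg => gcgcgg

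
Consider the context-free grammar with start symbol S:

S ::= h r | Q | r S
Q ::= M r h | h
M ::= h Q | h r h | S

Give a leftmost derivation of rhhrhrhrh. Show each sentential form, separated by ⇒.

S ⇒ rS ⇒ rQ ⇒ rMrh ⇒ rhQrh ⇒ rhMrhrh ⇒ rhhrhrhrh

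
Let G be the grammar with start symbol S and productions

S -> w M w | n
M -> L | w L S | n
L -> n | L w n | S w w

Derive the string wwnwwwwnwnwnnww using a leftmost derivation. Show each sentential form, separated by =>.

S => wMw => wwLSw => wwSwwSw => wwnwwSw => wwnwwwMww => wwnwwwwLSww => wwnwwwwLwnSww => wwnwwwwLwnwnSww => wwnwwwwnwnwnSww => wwnwwwwnwnwnnww

S => wMw   [S -> w M w]
wMw => wwLSw   [M -> w L S]
wwLSw => wwSwwSw   [L -> S w w]
wwSwwSw => wwnwwSw   [S -> n]
wwnwwSw => wwnwwwMww   [S -> w M w]
wwnwwwMww => wwnwwwwLSww   [M -> w L S]
wwnwwwwLSww => wwnwwwwLwnSww   [L -> L w n]
wwnwwwwLwnSww => wwnwwwwLwnwnSww   [L -> L w n]
wwnwwwwLwnwnSww => wwnwwwwnwnwnSww   [L -> n]
wwnwwwwnwnwnSww => wwnwwwwnwnwnnww   [S -> n]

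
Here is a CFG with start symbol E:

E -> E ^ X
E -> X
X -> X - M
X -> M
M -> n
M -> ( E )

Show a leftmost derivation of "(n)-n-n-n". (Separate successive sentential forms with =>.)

E => X   [E -> X]
X => X-M   [X -> X - M]
X-M => X-M-M   [X -> X - M]
X-M-M => X-M-M-M   [X -> X - M]
X-M-M-M => M-M-M-M   [X -> M]
M-M-M-M => (E)-M-M-M   [M -> ( E )]
(E)-M-M-M => (X)-M-M-M   [E -> X]
(X)-M-M-M => (M)-M-M-M   [X -> M]
(M)-M-M-M => (n)-M-M-M   [M -> n]
(n)-M-M-M => (n)-n-M-M   [M -> n]
(n)-n-M-M => (n)-n-n-M   [M -> n]
(n)-n-n-M => (n)-n-n-n   [M -> n]

E => X => X-M => X-M-M => X-M-M-M => M-M-M-M => (E)-M-M-M => (X)-M-M-M => (M)-M-M-M => (n)-M-M-M => (n)-n-M-M => (n)-n-n-M => (n)-n-n-n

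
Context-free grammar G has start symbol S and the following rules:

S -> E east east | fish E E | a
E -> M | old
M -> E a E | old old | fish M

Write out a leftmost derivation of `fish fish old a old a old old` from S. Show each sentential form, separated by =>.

S => fish E E => fish M E => fish fish M E => fish fish E a E E => fish fish M a E E => fish fish E a E a E E => fish fish old a E a E E => fish fish old a old a E E => fish fish old a old a old E => fish fish old a old a old old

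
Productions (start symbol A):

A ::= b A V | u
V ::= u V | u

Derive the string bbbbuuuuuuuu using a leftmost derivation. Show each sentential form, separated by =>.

A => bAV   [A ::= b A V]
bAV => bbAVV   [A ::= b A V]
bbAVV => bbbAVVV   [A ::= b A V]
bbbAVVV => bbbbAVVVV   [A ::= b A V]
bbbbAVVVV => bbbbuVVVV   [A ::= u]
bbbbuVVVV => bbbbuuVVV   [V ::= u]
bbbbuuVVV => bbbbuuuVVV   [V ::= u V]
bbbbuuuVVV => bbbbuuuuVVV   [V ::= u V]
bbbbuuuuVVV => bbbbuuuuuVV   [V ::= u]
bbbbuuuuuVV => bbbbuuuuuuV   [V ::= u]
bbbbuuuuuuV => bbbbuuuuuuuV   [V ::= u V]
bbbbuuuuuuuV => bbbbuuuuuuuu   [V ::= u]

A=>bAV=>bbAVV=>bbbAVVV=>bbbbAVVVV=>bbbbuVVVV=>bbbbuuVVV=>bbbbuuuVVV=>bbbbuuuuVVV=>bbbbuuuuuVV=>bbbbuuuuuuV=>bbbbuuuuuuuV=>bbbbuuuuuuuu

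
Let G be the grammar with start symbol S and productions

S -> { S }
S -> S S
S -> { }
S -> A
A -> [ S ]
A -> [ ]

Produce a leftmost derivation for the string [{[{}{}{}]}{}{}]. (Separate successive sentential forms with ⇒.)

S ⇒ A ⇒ [S] ⇒ [SS] ⇒ [SSS] ⇒ [{S}SS] ⇒ [{A}SS] ⇒ [{[S]}SS] ⇒ [{[SS]}SS] ⇒ [{[SSS]}SS] ⇒ [{[{}SS]}SS] ⇒ [{[{}{}S]}SS] ⇒ [{[{}{}{}]}SS] ⇒ [{[{}{}{}]}{}S] ⇒ [{[{}{}{}]}{}{}]

S ⇒ A   [S -> A]
A ⇒ [S]   [A -> [ S ]]
[S] ⇒ [SS]   [S -> S S]
[SS] ⇒ [SSS]   [S -> S S]
[SSS] ⇒ [{S}SS]   [S -> { S }]
[{S}SS] ⇒ [{A}SS]   [S -> A]
[{A}SS] ⇒ [{[S]}SS]   [A -> [ S ]]
[{[S]}SS] ⇒ [{[SS]}SS]   [S -> S S]
[{[SS]}SS] ⇒ [{[SSS]}SS]   [S -> S S]
[{[SSS]}SS] ⇒ [{[{}SS]}SS]   [S -> { }]
[{[{}SS]}SS] ⇒ [{[{}{}S]}SS]   [S -> { }]
[{[{}{}S]}SS] ⇒ [{[{}{}{}]}SS]   [S -> { }]
[{[{}{}{}]}SS] ⇒ [{[{}{}{}]}{}S]   [S -> { }]
[{[{}{}{}]}{}S] ⇒ [{[{}{}{}]}{}{}]   [S -> { }]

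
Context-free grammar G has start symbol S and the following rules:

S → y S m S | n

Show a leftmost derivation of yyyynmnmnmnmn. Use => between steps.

S=>ySmS=>yySmSmS=>yyySmSmSmS=>yyyySmSmSmSmS=>yyyynmSmSmSmS=>yyyynmnmSmSmS=>yyyynmnmnmSmS=>yyyynmnmnmnmS=>yyyynmnmnmnmn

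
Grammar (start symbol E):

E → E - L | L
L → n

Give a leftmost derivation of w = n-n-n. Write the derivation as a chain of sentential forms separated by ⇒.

E ⇒ E-L   [E → E - L]
E-L ⇒ E-L-L   [E → E - L]
E-L-L ⇒ L-L-L   [E → L]
L-L-L ⇒ n-L-L   [L → n]
n-L-L ⇒ n-n-L   [L → n]
n-n-L ⇒ n-n-n   [L → n]

E ⇒ E-L ⇒ E-L-L ⇒ L-L-L ⇒ n-L-L ⇒ n-n-L ⇒ n-n-n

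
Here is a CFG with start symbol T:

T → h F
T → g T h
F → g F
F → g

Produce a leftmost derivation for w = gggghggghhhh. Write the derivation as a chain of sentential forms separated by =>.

T=>gTh=>ggThh=>gggThhh=>ggggThhhh=>gggghFhhhh=>gggghgFhhhh=>gggghggFhhhh=>gggghggghhhh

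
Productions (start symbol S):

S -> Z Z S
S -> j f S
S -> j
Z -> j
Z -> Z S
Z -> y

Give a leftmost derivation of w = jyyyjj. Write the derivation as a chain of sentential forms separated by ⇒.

S⇒ZZS⇒jZS⇒jZSS⇒jySS⇒jyZZSS⇒jyyZSS⇒jyyySS⇒jyyyjS⇒jyyyjj

S ⇒ ZZS   [S -> Z Z S]
ZZS ⇒ jZS   [Z -> j]
jZS ⇒ jZSS   [Z -> Z S]
jZSS ⇒ jySS   [Z -> y]
jySS ⇒ jyZZSS   [S -> Z Z S]
jyZZSS ⇒ jyyZSS   [Z -> y]
jyyZSS ⇒ jyyySS   [Z -> y]
jyyySS ⇒ jyyyjS   [S -> j]
jyyyjS ⇒ jyyyjj   [S -> j]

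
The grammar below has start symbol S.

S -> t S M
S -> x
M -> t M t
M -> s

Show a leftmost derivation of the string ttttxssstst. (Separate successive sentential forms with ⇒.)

S ⇒ tSM ⇒ ttSMM ⇒ tttSMMM ⇒ ttttSMMMM ⇒ ttttxMMMM ⇒ ttttxsMMM ⇒ ttttxssMM ⇒ ttttxsssM ⇒ ttttxssstMt ⇒ ttttxssstst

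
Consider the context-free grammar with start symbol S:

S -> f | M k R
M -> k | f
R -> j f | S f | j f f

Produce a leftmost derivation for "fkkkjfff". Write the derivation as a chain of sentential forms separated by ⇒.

S ⇒ MkR   [S -> M k R]
MkR ⇒ fkR   [M -> f]
fkR ⇒ fkSf   [R -> S f]
fkSf ⇒ fkMkRf   [S -> M k R]
fkMkRf ⇒ fkkkRf   [M -> k]
fkkkRf ⇒ fkkkjfff   [R -> j f f]

S ⇒ MkR ⇒ fkR ⇒ fkSf ⇒ fkMkRf ⇒ fkkkRf ⇒ fkkkjfff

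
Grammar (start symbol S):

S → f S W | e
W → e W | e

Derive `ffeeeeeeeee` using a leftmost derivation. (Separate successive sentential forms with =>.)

S => fSW   [S → f S W]
fSW => ffSWW   [S → f S W]
ffSWW => ffeWW   [S → e]
ffeWW => ffeeWW   [W → e W]
ffeeWW => ffeeeWW   [W → e W]
ffeeeWW => ffeeeeWW   [W → e W]
ffeeeeWW => ffeeeeeWW   [W → e W]
ffeeeeeWW => ffeeeeeeWW   [W → e W]
ffeeeeeeWW => ffeeeeeeeW   [W → e]
ffeeeeeeeW => ffeeeeeeeeW   [W → e W]
ffeeeeeeeeW => ffeeeeeeeee   [W → e]

S=>fSW=>ffSWW=>ffeWW=>ffeeWW=>ffeeeWW=>ffeeeeWW=>ffeeeeeWW=>ffeeeeeeWW=>ffeeeeeeeW=>ffeeeeeeeeW=>ffeeeeeeeee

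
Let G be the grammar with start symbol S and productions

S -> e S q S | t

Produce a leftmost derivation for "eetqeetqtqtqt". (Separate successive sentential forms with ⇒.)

S ⇒ eSqS   [S -> e S q S]
eSqS ⇒ eeSqSqS   [S -> e S q S]
eeSqSqS ⇒ eetqSqS   [S -> t]
eetqSqS ⇒ eetqeSqSqS   [S -> e S q S]
eetqeSqSqS ⇒ eetqeeSqSqSqS   [S -> e S q S]
eetqeeSqSqSqS ⇒ eetqeetqSqSqS   [S -> t]
eetqeetqSqSqS ⇒ eetqeetqtqSqS   [S -> t]
eetqeetqtqSqS ⇒ eetqeetqtqtqS   [S -> t]
eetqeetqtqtqS ⇒ eetqeetqtqtqt   [S -> t]

S ⇒ eSqS ⇒ eeSqSqS ⇒ eetqSqS ⇒ eetqeSqSqS ⇒ eetqeeSqSqSqS ⇒ eetqeetqSqSqS ⇒ eetqeetqtqSqS ⇒ eetqeetqtqtqS ⇒ eetqeetqtqtqt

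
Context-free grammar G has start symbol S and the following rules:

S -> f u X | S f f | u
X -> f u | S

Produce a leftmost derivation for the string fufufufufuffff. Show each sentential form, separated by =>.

S => Sff => Sffff => fuXffff => fuSffff => fufuXffff => fufuSffff => fufufuXffff => fufufuSffff => fufufufuXffff => fufufufufuffff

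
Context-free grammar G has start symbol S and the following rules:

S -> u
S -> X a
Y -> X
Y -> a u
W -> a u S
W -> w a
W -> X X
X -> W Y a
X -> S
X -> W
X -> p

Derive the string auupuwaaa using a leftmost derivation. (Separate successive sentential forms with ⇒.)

S ⇒ Xa ⇒ WYaa ⇒ XXYaa ⇒ WXYaa ⇒ auSXYaa ⇒ auuXYaa ⇒ auuWYaa ⇒ auuXXYaa ⇒ auupXYaa ⇒ auupSYaa ⇒ auupuYaa ⇒ auupuXaa ⇒ auupuWaa ⇒ auupuwaaa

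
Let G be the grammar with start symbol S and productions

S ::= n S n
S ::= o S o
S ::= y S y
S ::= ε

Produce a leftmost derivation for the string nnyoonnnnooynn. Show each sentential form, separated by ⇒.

S ⇒ nSn ⇒ nnSnn ⇒ nnySynn ⇒ nnyoSoynn ⇒ nnyooSooynn ⇒ nnyoonSnooynn ⇒ nnyoonnSnnooynn ⇒ nnyoonnnnooynn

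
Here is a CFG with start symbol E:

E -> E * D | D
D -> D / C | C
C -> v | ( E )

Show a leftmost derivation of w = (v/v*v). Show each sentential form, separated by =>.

E => D   [E -> D]
D => C   [D -> C]
C => (E)   [C -> ( E )]
(E) => (E*D)   [E -> E * D]
(E*D) => (D*D)   [E -> D]
(D*D) => (D/C*D)   [D -> D / C]
(D/C*D) => (C/C*D)   [D -> C]
(C/C*D) => (v/C*D)   [C -> v]
(v/C*D) => (v/v*D)   [C -> v]
(v/v*D) => (v/v*C)   [D -> C]
(v/v*C) => (v/v*v)   [C -> v]

E => D => C => (E) => (E*D) => (D*D) => (D/C*D) => (C/C*D) => (v/C*D) => (v/v*D) => (v/v*C) => (v/v*v)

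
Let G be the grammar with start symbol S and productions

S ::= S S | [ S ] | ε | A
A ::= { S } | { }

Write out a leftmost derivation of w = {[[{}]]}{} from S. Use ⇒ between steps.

S ⇒ SS ⇒ AS ⇒ {S}S ⇒ {SS}S ⇒ {[S]S}S ⇒ {[[S]]S}S ⇒ {[[A]]S}S ⇒ {[[{S}]]S}S ⇒ {[[{}]]S}S ⇒ {[[{}]]}S ⇒ {[[{}]]}SS ⇒ {[[{}]]}AS ⇒ {[[{}]]}{}S ⇒ {[[{}]]}{}

S ⇒ SS   [S ::= S S]
SS ⇒ AS   [S ::= A]
AS ⇒ {S}S   [A ::= { S }]
{S}S ⇒ {SS}S   [S ::= S S]
{SS}S ⇒ {[S]S}S   [S ::= [ S ]]
{[S]S}S ⇒ {[[S]]S}S   [S ::= [ S ]]
{[[S]]S}S ⇒ {[[A]]S}S   [S ::= A]
{[[A]]S}S ⇒ {[[{S}]]S}S   [A ::= { S }]
{[[{S}]]S}S ⇒ {[[{}]]S}S   [S ::= ε]
{[[{}]]S}S ⇒ {[[{}]]}S   [S ::= ε]
{[[{}]]}S ⇒ {[[{}]]}SS   [S ::= S S]
{[[{}]]}SS ⇒ {[[{}]]}AS   [S ::= A]
{[[{}]]}AS ⇒ {[[{}]]}{}S   [A ::= { }]
{[[{}]]}{}S ⇒ {[[{}]]}{}   [S ::= ε]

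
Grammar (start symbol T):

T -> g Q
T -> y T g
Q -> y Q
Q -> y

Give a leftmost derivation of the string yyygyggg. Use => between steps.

T => yTg => yyTgg => yyyTggg => yyygQggg => yyygyggg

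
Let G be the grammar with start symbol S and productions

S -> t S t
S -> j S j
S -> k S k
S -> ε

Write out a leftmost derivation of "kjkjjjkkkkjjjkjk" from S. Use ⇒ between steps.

S ⇒ kSk ⇒ kjSjk ⇒ kjkSkjk ⇒ kjkjSjkjk ⇒ kjkjjSjjkjk ⇒ kjkjjjSjjjkjk ⇒ kjkjjjkSkjjjkjk ⇒ kjkjjjkkSkkjjjkjk ⇒ kjkjjjkkkkjjjkjk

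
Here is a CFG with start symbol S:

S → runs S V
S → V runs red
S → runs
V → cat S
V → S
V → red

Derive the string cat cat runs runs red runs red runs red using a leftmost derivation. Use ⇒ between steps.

S ⇒ V runs red ⇒ cat S runs red ⇒ cat V runs red runs red ⇒ cat cat S runs red runs red ⇒ cat cat V runs red runs red runs red ⇒ cat cat S runs red runs red runs red ⇒ cat cat runs runs red runs red runs red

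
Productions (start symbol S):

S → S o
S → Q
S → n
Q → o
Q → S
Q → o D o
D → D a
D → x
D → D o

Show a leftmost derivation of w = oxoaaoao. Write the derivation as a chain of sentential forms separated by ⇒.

S ⇒ Q ⇒ oDo ⇒ oDao ⇒ oDoao ⇒ oDaoao ⇒ oDaaoao ⇒ oDoaaoao ⇒ oxoaaoao

S ⇒ Q   [S → Q]
Q ⇒ oDo   [Q → o D o]
oDo ⇒ oDao   [D → D a]
oDao ⇒ oDoao   [D → D o]
oDoao ⇒ oDaoao   [D → D a]
oDaoao ⇒ oDaaoao   [D → D a]
oDaaoao ⇒ oDoaaoao   [D → D o]
oDoaaoao ⇒ oxoaaoao   [D → x]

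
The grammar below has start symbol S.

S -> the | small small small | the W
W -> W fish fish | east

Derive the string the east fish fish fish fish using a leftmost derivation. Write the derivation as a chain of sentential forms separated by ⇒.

S ⇒ the W ⇒ the W fish fish ⇒ the W fish fish fish fish ⇒ the east fish fish fish fish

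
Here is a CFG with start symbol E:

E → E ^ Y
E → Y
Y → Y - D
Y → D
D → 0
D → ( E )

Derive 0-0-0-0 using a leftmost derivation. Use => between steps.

E => Y   [E → Y]
Y => Y-D   [Y → Y - D]
Y-D => Y-D-D   [Y → Y - D]
Y-D-D => Y-D-D-D   [Y → Y - D]
Y-D-D-D => D-D-D-D   [Y → D]
D-D-D-D => 0-D-D-D   [D → 0]
0-D-D-D => 0-0-D-D   [D → 0]
0-0-D-D => 0-0-0-D   [D → 0]
0-0-0-D => 0-0-0-0   [D → 0]

E=>Y=>Y-D=>Y-D-D=>Y-D-D-D=>D-D-D-D=>0-D-D-D=>0-0-D-D=>0-0-0-D=>0-0-0-0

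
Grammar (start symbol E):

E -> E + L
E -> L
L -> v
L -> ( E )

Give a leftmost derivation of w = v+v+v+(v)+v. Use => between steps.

E => E+L => E+L+L => E+L+L+L => E+L+L+L+L => L+L+L+L+L => v+L+L+L+L => v+v+L+L+L => v+v+v+L+L => v+v+v+(E)+L => v+v+v+(L)+L => v+v+v+(v)+L => v+v+v+(v)+v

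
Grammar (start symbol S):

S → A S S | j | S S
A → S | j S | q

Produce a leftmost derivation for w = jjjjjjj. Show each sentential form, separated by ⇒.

S ⇒ ASS ⇒ jSSS ⇒ jASSSS ⇒ jjSSSSS ⇒ jjjSSSS ⇒ jjjjSSS ⇒ jjjjjSS ⇒ jjjjjjS ⇒ jjjjjjj

S ⇒ ASS   [S → A S S]
ASS ⇒ jSSS   [A → j S]
jSSS ⇒ jASSSS   [S → A S S]
jASSSS ⇒ jjSSSSS   [A → j S]
jjSSSSS ⇒ jjjSSSS   [S → j]
jjjSSSS ⇒ jjjjSSS   [S → j]
jjjjSSS ⇒ jjjjjSS   [S → j]
jjjjjSS ⇒ jjjjjjS   [S → j]
jjjjjjS ⇒ jjjjjjj   [S → j]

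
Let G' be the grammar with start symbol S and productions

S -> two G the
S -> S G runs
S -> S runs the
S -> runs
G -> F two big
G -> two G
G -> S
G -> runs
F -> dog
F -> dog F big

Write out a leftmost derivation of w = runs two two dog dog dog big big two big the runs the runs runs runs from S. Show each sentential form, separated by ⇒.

S ⇒ S G runs   [S -> S G runs]
S G runs ⇒ S G runs G runs   [S -> S G runs]
S G runs G runs ⇒ runs G runs G runs   [S -> runs]
runs G runs G runs ⇒ runs two G runs G runs   [G -> two G]
runs two G runs G runs ⇒ runs two S runs G runs   [G -> S]
runs two S runs G runs ⇒ runs two S runs the runs G runs   [S -> S runs the]
runs two S runs the runs G runs ⇒ runs two two G the runs the runs G runs   [S -> two G the]
runs two two G the runs the runs G runs ⇒ runs two two F two big the runs the runs G runs   [G -> F two big]
runs two two F two big the runs the runs G runs ⇒ runs two two dog F big two big the runs the runs G runs   [F -> dog F big]
runs two two dog F big two big the runs the runs G runs ⇒ runs two two dog dog F big big two big the runs the runs G runs   [F -> dog F big]
runs two two dog dog F big big two big the runs the runs G runs ⇒ runs two two dog dog dog big big two big the runs the runs G runs   [F -> dog]
runs two two dog dog dog big big two big the runs the runs G runs ⇒ runs two two dog dog dog big big two big the runs the runs runs runs   [G -> runs]

S ⇒ S G runs ⇒ S G runs G runs ⇒ runs G runs G runs ⇒ runs two G runs G runs ⇒ runs two S runs G runs ⇒ runs two S runs the runs G runs ⇒ runs two two G the runs the runs G runs ⇒ runs two two F two big the runs the runs G runs ⇒ runs two two dog F big two big the runs the runs G runs ⇒ runs two two dog dog F big big two big the runs the runs G runs ⇒ runs two two dog dog dog big big two big the runs the runs G runs ⇒ runs two two dog dog dog big big two big the runs the runs runs runs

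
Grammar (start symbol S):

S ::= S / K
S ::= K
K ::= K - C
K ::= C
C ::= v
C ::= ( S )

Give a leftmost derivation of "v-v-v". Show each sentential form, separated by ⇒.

S⇒K⇒K-C⇒K-C-C⇒C-C-C⇒v-C-C⇒v-v-C⇒v-v-v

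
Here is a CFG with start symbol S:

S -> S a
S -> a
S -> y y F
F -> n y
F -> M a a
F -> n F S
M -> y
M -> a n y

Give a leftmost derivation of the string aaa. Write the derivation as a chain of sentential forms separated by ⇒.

S ⇒ Sa ⇒ Saa ⇒ aaa

S ⇒ Sa   [S -> S a]
Sa ⇒ Saa   [S -> S a]
Saa ⇒ aaa   [S -> a]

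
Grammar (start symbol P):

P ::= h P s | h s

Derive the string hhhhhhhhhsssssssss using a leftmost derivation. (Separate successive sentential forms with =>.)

P => hPs => hhPss => hhhPsss => hhhhPssss => hhhhhPsssss => hhhhhhPssssss => hhhhhhhPsssssss => hhhhhhhhPssssssss => hhhhhhhhhsssssssss

P => hPs   [P ::= h P s]
hPs => hhPss   [P ::= h P s]
hhPss => hhhPsss   [P ::= h P s]
hhhPsss => hhhhPssss   [P ::= h P s]
hhhhPssss => hhhhhPsssss   [P ::= h P s]
hhhhhPsssss => hhhhhhPssssss   [P ::= h P s]
hhhhhhPssssss => hhhhhhhPsssssss   [P ::= h P s]
hhhhhhhPsssssss => hhhhhhhhPssssssss   [P ::= h P s]
hhhhhhhhPssssssss => hhhhhhhhhsssssssss   [P ::= h s]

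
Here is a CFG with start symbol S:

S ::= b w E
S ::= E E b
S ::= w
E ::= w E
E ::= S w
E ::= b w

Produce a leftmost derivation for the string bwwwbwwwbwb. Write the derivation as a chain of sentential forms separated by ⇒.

S ⇒ EEb ⇒ SwEb ⇒ bwEwEb ⇒ bwwEwEb ⇒ bwwwEwEb ⇒ bwwwbwwEb ⇒ bwwwbwwwEb ⇒ bwwwbwwwbwb

S ⇒ EEb   [S ::= E E b]
EEb ⇒ SwEb   [E ::= S w]
SwEb ⇒ bwEwEb   [S ::= b w E]
bwEwEb ⇒ bwwEwEb   [E ::= w E]
bwwEwEb ⇒ bwwwEwEb   [E ::= w E]
bwwwEwEb ⇒ bwwwbwwEb   [E ::= b w]
bwwwbwwEb ⇒ bwwwbwwwEb   [E ::= w E]
bwwwbwwwEb ⇒ bwwwbwwwbwb   [E ::= b w]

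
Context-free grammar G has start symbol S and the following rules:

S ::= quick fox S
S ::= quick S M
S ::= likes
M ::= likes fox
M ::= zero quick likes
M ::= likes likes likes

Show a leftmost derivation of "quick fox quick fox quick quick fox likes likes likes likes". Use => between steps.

S => quick fox S => quick fox quick fox S => quick fox quick fox quick S M => quick fox quick fox quick quick fox S M => quick fox quick fox quick quick fox likes M => quick fox quick fox quick quick fox likes likes likes likes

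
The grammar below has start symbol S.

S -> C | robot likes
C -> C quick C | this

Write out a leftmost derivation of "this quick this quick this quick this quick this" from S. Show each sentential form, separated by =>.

S => C   [S -> C]
C => C quick C   [C -> C quick C]
C quick C => C quick C quick C   [C -> C quick C]
C quick C quick C => this quick C quick C   [C -> this]
this quick C quick C => this quick this quick C   [C -> this]
this quick this quick C => this quick this quick C quick C   [C -> C quick C]
this quick this quick C quick C => this quick this quick C quick C quick C   [C -> C quick C]
this quick this quick C quick C quick C => this quick this quick this quick C quick C   [C -> this]
this quick this quick this quick C quick C => this quick this quick this quick this quick C   [C -> this]
this quick this quick this quick this quick C => this quick this quick this quick this quick this   [C -> this]

S => C => C quick C => C quick C quick C => this quick C quick C => this quick this quick C => this quick this quick C quick C => this quick this quick C quick C quick C => this quick this quick this quick C quick C => this quick this quick this quick this quick C => this quick this quick this quick this quick this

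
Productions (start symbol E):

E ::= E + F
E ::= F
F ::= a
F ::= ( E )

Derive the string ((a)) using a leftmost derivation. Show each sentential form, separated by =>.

E=>F=>(E)=>(F)=>((E))=>((F))=>((a))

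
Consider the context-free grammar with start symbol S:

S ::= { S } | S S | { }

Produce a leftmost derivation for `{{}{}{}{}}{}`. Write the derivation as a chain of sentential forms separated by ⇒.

S ⇒ SS ⇒ {S}S ⇒ {SS}S ⇒ {SSS}S ⇒ {SSSS}S ⇒ {{}SSS}S ⇒ {{}{}SS}S ⇒ {{}{}{}S}S ⇒ {{}{}{}{}}S ⇒ {{}{}{}{}}{}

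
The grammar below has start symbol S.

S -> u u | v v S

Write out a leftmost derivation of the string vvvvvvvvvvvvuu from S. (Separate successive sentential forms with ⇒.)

S ⇒ vvS ⇒ vvvvS ⇒ vvvvvvS ⇒ vvvvvvvvS ⇒ vvvvvvvvvvS ⇒ vvvvvvvvvvvvS ⇒ vvvvvvvvvvvvuu

S ⇒ vvS   [S -> v v S]
vvS ⇒ vvvvS   [S -> v v S]
vvvvS ⇒ vvvvvvS   [S -> v v S]
vvvvvvS ⇒ vvvvvvvvS   [S -> v v S]
vvvvvvvvS ⇒ vvvvvvvvvvS   [S -> v v S]
vvvvvvvvvvS ⇒ vvvvvvvvvvvvS   [S -> v v S]
vvvvvvvvvvvvS ⇒ vvvvvvvvvvvvuu   [S -> u u]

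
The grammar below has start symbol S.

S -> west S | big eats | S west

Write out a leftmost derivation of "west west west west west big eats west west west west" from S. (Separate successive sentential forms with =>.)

S => S west => west S west => west S west west => west west S west west => west west S west west west => west west S west west west west => west west west S west west west west => west west west west S west west west west => west west west west west S west west west west => west west west west west big eats west west west west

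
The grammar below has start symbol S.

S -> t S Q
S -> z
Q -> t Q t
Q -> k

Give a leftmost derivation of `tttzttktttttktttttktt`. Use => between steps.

S => tSQ => ttSQQ => tttSQQQ => tttzQQQ => tttztQtQQ => tttzttQttQQ => tttzttkttQQ => tttzttktttQtQ => tttzttkttttQttQ => tttzttktttttQtttQ => tttzttktttttktttQ => tttzttktttttkttttQt => tttzttktttttktttttQtt => tttzttktttttktttttktt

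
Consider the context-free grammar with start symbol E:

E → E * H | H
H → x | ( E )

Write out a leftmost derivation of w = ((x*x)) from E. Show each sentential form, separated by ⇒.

E ⇒ H   [E → H]
H ⇒ (E)   [H → ( E )]
(E) ⇒ (H)   [E → H]
(H) ⇒ ((E))   [H → ( E )]
((E)) ⇒ ((E*H))   [E → E * H]
((E*H)) ⇒ ((H*H))   [E → H]
((H*H)) ⇒ ((x*H))   [H → x]
((x*H)) ⇒ ((x*x))   [H → x]

E⇒H⇒(E)⇒(H)⇒((E))⇒((E*H))⇒((H*H))⇒((x*H))⇒((x*x))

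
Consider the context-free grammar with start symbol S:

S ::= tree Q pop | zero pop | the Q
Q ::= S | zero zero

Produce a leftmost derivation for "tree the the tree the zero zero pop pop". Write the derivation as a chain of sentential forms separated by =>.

S => tree Q pop   [S ::= tree Q pop]
tree Q pop => tree S pop   [Q ::= S]
tree S pop => tree the Q pop   [S ::= the Q]
tree the Q pop => tree the S pop   [Q ::= S]
tree the S pop => tree the the Q pop   [S ::= the Q]
tree the the Q pop => tree the the S pop   [Q ::= S]
tree the the S pop => tree the the tree Q pop pop   [S ::= tree Q pop]
tree the the tree Q pop pop => tree the the tree S pop pop   [Q ::= S]
tree the the tree S pop pop => tree the the tree the Q pop pop   [S ::= the Q]
tree the the tree the Q pop pop => tree the the tree the zero zero pop pop   [Q ::= zero zero]

S => tree Q pop => tree S pop => tree the Q pop => tree the S pop => tree the the Q pop => tree the the S pop => tree the the tree Q pop pop => tree the the tree S pop pop => tree the the tree the Q pop pop => tree the the tree the zero zero pop pop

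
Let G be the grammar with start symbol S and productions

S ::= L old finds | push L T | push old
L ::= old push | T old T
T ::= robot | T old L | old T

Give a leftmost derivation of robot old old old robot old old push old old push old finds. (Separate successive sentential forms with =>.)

S => L old finds => T old T old finds => robot old T old finds => robot old T old L old finds => robot old old T old L old finds => robot old old T old L old L old finds => robot old old old T old L old L old finds => robot old old old robot old L old L old finds => robot old old old robot old old push old L old finds => robot old old old robot old old push old old push old finds

S => L old finds   [S ::= L old finds]
L old finds => T old T old finds   [L ::= T old T]
T old T old finds => robot old T old finds   [T ::= robot]
robot old T old finds => robot old T old L old finds   [T ::= T old L]
robot old T old L old finds => robot old old T old L old finds   [T ::= old T]
robot old old T old L old finds => robot old old T old L old L old finds   [T ::= T old L]
robot old old T old L old L old finds => robot old old old T old L old L old finds   [T ::= old T]
robot old old old T old L old L old finds => robot old old old robot old L old L old finds   [T ::= robot]
robot old old old robot old L old L old finds => robot old old old robot old old push old L old finds   [L ::= old push]
robot old old old robot old old push old L old finds => robot old old old robot old old push old old push old finds   [L ::= old push]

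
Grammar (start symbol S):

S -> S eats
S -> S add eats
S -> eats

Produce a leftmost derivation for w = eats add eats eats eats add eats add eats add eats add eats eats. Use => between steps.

S => S eats => S add eats eats => S add eats add eats eats => S add eats add eats add eats eats => S add eats add eats add eats add eats eats => S eats add eats add eats add eats add eats eats => S eats eats add eats add eats add eats add eats eats => S add eats eats eats add eats add eats add eats add eats eats => eats add eats eats eats add eats add eats add eats add eats eats

S => S eats   [S -> S eats]
S eats => S add eats eats   [S -> S add eats]
S add eats eats => S add eats add eats eats   [S -> S add eats]
S add eats add eats eats => S add eats add eats add eats eats   [S -> S add eats]
S add eats add eats add eats eats => S add eats add eats add eats add eats eats   [S -> S add eats]
S add eats add eats add eats add eats eats => S eats add eats add eats add eats add eats eats   [S -> S eats]
S eats add eats add eats add eats add eats eats => S eats eats add eats add eats add eats add eats eats   [S -> S eats]
S eats eats add eats add eats add eats add eats eats => S add eats eats eats add eats add eats add eats add eats eats   [S -> S add eats]
S add eats eats eats add eats add eats add eats add eats eats => eats add eats eats eats add eats add eats add eats add eats eats   [S -> eats]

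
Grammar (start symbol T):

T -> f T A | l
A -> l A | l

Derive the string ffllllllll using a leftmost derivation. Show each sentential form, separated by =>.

T => fTA => ffTAA => fflAA => ffllAA => fflllAA => ffllllAA => fflllllAA => ffllllllAA => fflllllllA => ffllllllll

T => fTA   [T -> f T A]
fTA => ffTAA   [T -> f T A]
ffTAA => fflAA   [T -> l]
fflAA => ffllAA   [A -> l A]
ffllAA => fflllAA   [A -> l A]
fflllAA => ffllllAA   [A -> l A]
ffllllAA => fflllllAA   [A -> l A]
fflllllAA => ffllllllAA   [A -> l A]
ffllllllAA => fflllllllA   [A -> l]
fflllllllA => ffllllllll   [A -> l]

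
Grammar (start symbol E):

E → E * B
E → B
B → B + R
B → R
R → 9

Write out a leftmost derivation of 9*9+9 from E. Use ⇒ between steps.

E ⇒ E*B ⇒ B*B ⇒ R*B ⇒ 9*B ⇒ 9*B+R ⇒ 9*R+R ⇒ 9*9+R ⇒ 9*9+9

E ⇒ E*B   [E → E * B]
E*B ⇒ B*B   [E → B]
B*B ⇒ R*B   [B → R]
R*B ⇒ 9*B   [R → 9]
9*B ⇒ 9*B+R   [B → B + R]
9*B+R ⇒ 9*R+R   [B → R]
9*R+R ⇒ 9*9+R   [R → 9]
9*9+R ⇒ 9*9+9   [R → 9]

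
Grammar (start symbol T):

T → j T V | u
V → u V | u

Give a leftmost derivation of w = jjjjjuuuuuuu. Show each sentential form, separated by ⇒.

T ⇒ jTV   [T → j T V]
jTV ⇒ jjTVV   [T → j T V]
jjTVV ⇒ jjjTVVV   [T → j T V]
jjjTVVV ⇒ jjjjTVVVV   [T → j T V]
jjjjTVVVV ⇒ jjjjjTVVVVV   [T → j T V]
jjjjjTVVVVV ⇒ jjjjjuVVVVV   [T → u]
jjjjjuVVVVV ⇒ jjjjjuuVVVVV   [V → u V]
jjjjjuuVVVVV ⇒ jjjjjuuuVVVV   [V → u]
jjjjjuuuVVVV ⇒ jjjjjuuuuVVV   [V → u]
jjjjjuuuuVVV ⇒ jjjjjuuuuuVV   [V → u]
jjjjjuuuuuVV ⇒ jjjjjuuuuuuV   [V → u]
jjjjjuuuuuuV ⇒ jjjjjuuuuuuu   [V → u]

T⇒jTV⇒jjTVV⇒jjjTVVV⇒jjjjTVVVV⇒jjjjjTVVVVV⇒jjjjjuVVVVV⇒jjjjjuuVVVVV⇒jjjjjuuuVVVV⇒jjjjjuuuuVVV⇒jjjjjuuuuuVV⇒jjjjjuuuuuuV⇒jjjjjuuuuuuu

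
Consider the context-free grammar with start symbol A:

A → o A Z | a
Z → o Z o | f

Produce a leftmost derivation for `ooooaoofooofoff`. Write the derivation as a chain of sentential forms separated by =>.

A=>oAZ=>ooAZZ=>oooAZZZ=>ooooAZZZZ=>ooooaZZZZ=>ooooaoZoZZZ=>ooooaooZooZZZ=>ooooaoofooZZZ=>ooooaoofoooZoZZ=>ooooaoofooofoZZ=>ooooaoofooofofZ=>ooooaoofooofoff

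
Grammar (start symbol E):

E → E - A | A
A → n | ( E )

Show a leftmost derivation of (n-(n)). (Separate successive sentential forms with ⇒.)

E ⇒ A   [E → A]
A ⇒ (E)   [A → ( E )]
(E) ⇒ (E-A)   [E → E - A]
(E-A) ⇒ (A-A)   [E → A]
(A-A) ⇒ (n-A)   [A → n]
(n-A) ⇒ (n-(E))   [A → ( E )]
(n-(E)) ⇒ (n-(A))   [E → A]
(n-(A)) ⇒ (n-(n))   [A → n]

E⇒A⇒(E)⇒(E-A)⇒(A-A)⇒(n-A)⇒(n-(E))⇒(n-(A))⇒(n-(n))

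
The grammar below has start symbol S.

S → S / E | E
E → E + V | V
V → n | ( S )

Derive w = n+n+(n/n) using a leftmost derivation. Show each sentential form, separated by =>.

S=>E=>E+V=>E+V+V=>V+V+V=>n+V+V=>n+n+V=>n+n+(S)=>n+n+(S/E)=>n+n+(E/E)=>n+n+(V/E)=>n+n+(n/E)=>n+n+(n/V)=>n+n+(n/n)

S => E   [S → E]
E => E+V   [E → E + V]
E+V => E+V+V   [E → E + V]
E+V+V => V+V+V   [E → V]
V+V+V => n+V+V   [V → n]
n+V+V => n+n+V   [V → n]
n+n+V => n+n+(S)   [V → ( S )]
n+n+(S) => n+n+(S/E)   [S → S / E]
n+n+(S/E) => n+n+(E/E)   [S → E]
n+n+(E/E) => n+n+(V/E)   [E → V]
n+n+(V/E) => n+n+(n/E)   [V → n]
n+n+(n/E) => n+n+(n/V)   [E → V]
n+n+(n/V) => n+n+(n/n)   [V → n]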